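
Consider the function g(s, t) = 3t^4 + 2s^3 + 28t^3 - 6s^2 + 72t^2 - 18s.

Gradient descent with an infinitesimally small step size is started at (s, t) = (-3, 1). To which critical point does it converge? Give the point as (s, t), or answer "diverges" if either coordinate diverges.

g is separable, so gradient descent decouples: s follows -∂g/∂s, t follows -∂g/∂t.
∂g/∂s = 6(s - 3)(s + 1); at s=-3 this is 72, so s decreases.
∂g/∂t = 12t(t + 3)(t + 4); at t=1 this is 240, so t decreases.
The s-coordinate has no critical point in that direction and runs off to infinity.

diverges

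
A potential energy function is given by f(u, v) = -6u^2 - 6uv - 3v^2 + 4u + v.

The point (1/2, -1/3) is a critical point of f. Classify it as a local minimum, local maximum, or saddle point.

The Hessian of f is constant: H = [[-12, -6], [-6, -6]].
det(H) = (-12)·(-6) − (-6)² = 36.
det(H) > 0 and tr(H) = -18 < 0, so H is negative definite and the point is a local maximum.

local maximum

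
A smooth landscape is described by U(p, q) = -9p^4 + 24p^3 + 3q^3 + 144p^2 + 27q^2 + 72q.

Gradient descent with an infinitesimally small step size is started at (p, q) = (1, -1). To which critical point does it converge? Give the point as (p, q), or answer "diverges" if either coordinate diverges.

(0, -2)

U is separable, so gradient descent decouples: p follows -∂U/∂p, q follows -∂U/∂q.
∂U/∂p = -36p(p - 4)(p + 2); at p=1 this is 324, so p decreases.
∂U/∂q = 9(q + 2)(q + 4); at q=-1 this is 27, so q decreases.
p converges to its nearest critical value 0 (a local min of the p-part); q converges to -2. The iterate converges to (0, -2).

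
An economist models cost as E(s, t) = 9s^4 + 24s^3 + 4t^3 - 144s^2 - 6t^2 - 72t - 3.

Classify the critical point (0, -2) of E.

local maximum

The mixed partial ∂²E/∂s∂t is 0, so the Hessian at any point is diag(E_ss, E_tt) = diag(36(3s^2 + 4s - 8), 12(2t - 1)).
At (0, -2): H = diag(-288, -60).
Both eigenvalues are negative, so H is negative definite: a local maximum.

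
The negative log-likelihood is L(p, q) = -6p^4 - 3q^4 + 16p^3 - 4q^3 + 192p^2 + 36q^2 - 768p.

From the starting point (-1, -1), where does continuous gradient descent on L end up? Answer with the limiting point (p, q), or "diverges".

L is separable, so gradient descent decouples: p follows -∂L/∂p, q follows -∂L/∂q.
∂L/∂p = -24(p - 4)(p - 2)(p + 4); at p=-1 this is -1080, so p increases.
∂L/∂q = -12q(q - 2)(q + 3); at q=-1 this is -72, so q increases.
p converges to its nearest critical value 2 (a local min of the p-part); q converges to 0. The iterate converges to (2, 0).

(2, 0)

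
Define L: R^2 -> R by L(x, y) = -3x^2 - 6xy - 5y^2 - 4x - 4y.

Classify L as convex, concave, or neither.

L is quadratic, so its Hessian is the constant matrix H = [[-6, -6], [-6, -10]].
det(H) = 24, tr(H) = -16.
det(H) > 0 and tr(H) < 0, so H is negative definite everywhere: concave.

concave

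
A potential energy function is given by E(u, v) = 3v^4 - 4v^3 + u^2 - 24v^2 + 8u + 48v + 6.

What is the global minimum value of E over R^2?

-122

E(u,v) separates as P(u) + Q(v) + 6, so its minimum is min P + min Q + 6.
P'(u) = 2u + 8 vanishes at u ∈ {-4}; Q'(v) = 12(v - 2)(v - 1)(v + 2) vanishes at v ∈ {-2, 1, 2}.
Local minima of P (where P''>0): P(-4)=-16. Local minima of Q: Q(-2)=-112, Q(2)=16.
So the global minimum of E is P(-4) + Q(-2) + 6 = -16 − 112 + 6 = -122, attained at (-4, -2).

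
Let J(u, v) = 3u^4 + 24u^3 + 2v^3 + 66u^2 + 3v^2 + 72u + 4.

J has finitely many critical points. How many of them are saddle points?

J separates as a function of u plus a function of v, so ∇J=0 decouples.
∂J/∂u = 12(u + 1)(u + 2)(u + 3) = 0 at u ∈ {-3, -2, -1}; ∂J/∂v = 6v(v + 1) = 0 at v ∈ {-1, 0}.
The Hessian is diagonal: diag(J_uu, J_vv). Second derivatives: J_uu(-3)=24, J_uu(-2)=-12, J_uu(-1)=24; J_vv(-1)=-6, J_vv(0)=6.
Saddle points occur where the two diagonal entries have opposite signs: (-3, -1), (-2, 0), (-1, -1). Count: 3.

3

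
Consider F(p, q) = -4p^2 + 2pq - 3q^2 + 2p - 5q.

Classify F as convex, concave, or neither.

concave

F is quadratic, so its Hessian is the constant matrix H = [[-8, 2], [2, -6]].
det(H) = 44, tr(H) = -14.
det(H) > 0 and tr(H) < 0, so H is negative definite everywhere: concave.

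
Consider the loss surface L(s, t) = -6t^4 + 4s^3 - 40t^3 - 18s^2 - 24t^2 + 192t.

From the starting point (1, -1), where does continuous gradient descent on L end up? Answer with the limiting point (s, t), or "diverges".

(3, -2)

L is separable, so gradient descent decouples: s follows -∂L/∂s, t follows -∂L/∂t.
∂L/∂s = 12s(s - 3); at s=1 this is -24, so s increases.
∂L/∂t = -24(t - 1)(t + 2)(t + 4); at t=-1 this is 144, so t decreases.
s converges to its nearest critical value 3 (a local min of the s-part); t converges to -2. The iterate converges to (3, -2).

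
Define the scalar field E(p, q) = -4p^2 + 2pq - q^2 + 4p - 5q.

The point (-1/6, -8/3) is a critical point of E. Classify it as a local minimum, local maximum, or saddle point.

local maximum

The Hessian of E is constant: H = [[-8, 2], [2, -2]].
det(H) = (-8)·(-2) − 2² = 12.
det(H) > 0 and tr(H) = -10 < 0, so H is negative definite and the point is a local maximum.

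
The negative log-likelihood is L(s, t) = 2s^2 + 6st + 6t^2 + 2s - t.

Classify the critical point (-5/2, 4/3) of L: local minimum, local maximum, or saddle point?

The Hessian of L is constant: H = [[4, 6], [6, 12]].
det(H) = 4·12 − 6² = 12.
det(H) > 0 and tr(H) = 16 > 0, so H is positive definite and the point is a local minimum.

local minimum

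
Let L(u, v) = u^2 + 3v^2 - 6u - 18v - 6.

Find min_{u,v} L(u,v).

L(u,v) separates as P(u) + Q(v) − 6, so its minimum is min P + min Q − 6.
P'(u) = 2u - 6 vanishes at u ∈ {3}; Q'(v) = 6v - 18 vanishes at v ∈ {3}.
Local minima of P (where P''>0): P(3)=-9. Local minima of Q: Q(3)=-27.
So the global minimum of L is P(3) + Q(3) − 6 = -9 − 27 − 6 = -42, attained at (3, 3).

-42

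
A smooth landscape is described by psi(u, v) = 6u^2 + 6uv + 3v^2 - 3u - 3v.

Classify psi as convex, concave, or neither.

psi is quadratic, so its Hessian is the constant matrix H = [[12, 6], [6, 6]].
det(H) = 36, tr(H) = 18.
det(H) > 0 and tr(H) > 0, so H is positive definite everywhere: convex.

convex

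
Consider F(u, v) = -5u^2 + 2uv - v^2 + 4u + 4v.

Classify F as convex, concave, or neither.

F is quadratic, so its Hessian is the constant matrix H = [[-10, 2], [2, -2]].
det(H) = 16, tr(H) = -12.
det(H) > 0 and tr(H) < 0, so H is negative definite everywhere: concave.

concave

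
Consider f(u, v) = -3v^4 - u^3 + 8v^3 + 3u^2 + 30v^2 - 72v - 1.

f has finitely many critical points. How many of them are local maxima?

2

f separates as a function of u plus a function of v, so ∇f=0 decouples.
∂f/∂u = -3u(u - 2) = 0 at u ∈ {0, 2}; ∂f/∂v = -12(v - 3)(v - 1)(v + 2) = 0 at v ∈ {-2, 1, 3}.
The Hessian is diagonal: diag(f_uu, f_vv). Second derivatives: f_uu(0)=6, f_uu(2)=-6; f_vv(-2)=-180, f_vv(1)=72, f_vv(3)=-120.
Local maxima occur where both diagonal entries negative: (2, -2), (2, 3). Count: 2.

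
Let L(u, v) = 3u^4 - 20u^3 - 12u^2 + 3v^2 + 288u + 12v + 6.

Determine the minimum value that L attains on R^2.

L(u,v) separates as P(u) + Q(v) + 6, so its minimum is min P + min Q + 6.
P'(u) = 12(u - 4)(u - 3)(u + 2) vanishes at u ∈ {-2, 3, 4}; Q'(v) = 6v + 12 vanishes at v ∈ {-2}.
Local minima of P (where P''>0): P(-2)=-416, P(4)=448. Local minima of Q: Q(-2)=-12.
So the global minimum of L is P(-2) + Q(-2) + 6 = -416 − 12 + 6 = -422, attained at (-2, -2).

-422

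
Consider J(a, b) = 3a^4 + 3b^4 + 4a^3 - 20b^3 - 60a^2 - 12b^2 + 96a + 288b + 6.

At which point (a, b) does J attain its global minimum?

J(a,b) separates as P(a) + Q(b) + 6, so its minimum is min P + min Q + 6.
P'(a) = 12(a - 2)(a - 1)(a + 4) vanishes at a ∈ {-4, 1, 2}; Q'(b) = 12(b - 4)(b - 3)(b + 2) vanishes at b ∈ {-2, 3, 4}.
Local minima of P (where P''>0): P(-4)=-832, P(2)=32. Local minima of Q: Q(-2)=-416, Q(4)=448.
So the global minimum of J is P(-4) + Q(-2) + 6 = -832 − 416 + 6 = -1242, attained at (-4, -2).

(-4, -2)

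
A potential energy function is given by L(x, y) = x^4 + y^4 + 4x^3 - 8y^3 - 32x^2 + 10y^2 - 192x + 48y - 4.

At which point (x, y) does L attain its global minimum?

L(x,y) separates as P(x) + Q(y) − 4, so its minimum is min P + min Q − 4.
P'(x) = 4(x - 4)(x + 3)(x + 4) vanishes at x ∈ {-4, -3, 4}; Q'(y) = 4(y - 4)(y - 3)(y + 1) vanishes at y ∈ {-1, 3, 4}.
Local minima of P (where P''>0): P(-4)=256, P(4)=-768. Local minima of Q: Q(-1)=-29, Q(4)=96.
So the global minimum of L is P(4) + Q(-1) − 4 = -768 − 29 − 4 = -801, attained at (4, -1).

(4, -1)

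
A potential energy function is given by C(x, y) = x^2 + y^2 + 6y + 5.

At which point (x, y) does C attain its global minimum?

C(x,y) separates as P(x) + Q(y) + 5, so its minimum is min P + min Q + 5.
P'(x) = 2x vanishes at x ∈ {0}; Q'(y) = 2y + 6 vanishes at y ∈ {-3}.
Local minima of P (where P''>0): P(0)=0. Local minima of Q: Q(-3)=-9.
So the global minimum of C is P(0) + Q(-3) + 5 = 0 − 9 + 5 = -4, attained at (0, -3).

(0, -3)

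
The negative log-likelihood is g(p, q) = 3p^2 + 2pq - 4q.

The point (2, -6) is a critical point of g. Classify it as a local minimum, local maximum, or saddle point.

saddle point

The Hessian of g is constant: H = [[6, 2], [2, 0]].
det(H) = 6·0 − 2² = -4.
Since det(H) < 0, H is indefinite and the critical point is a saddle point.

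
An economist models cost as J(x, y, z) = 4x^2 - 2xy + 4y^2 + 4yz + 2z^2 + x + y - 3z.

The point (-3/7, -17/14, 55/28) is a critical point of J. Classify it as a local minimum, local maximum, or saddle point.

local minimum

The Hessian is constant: H = [[8, -2, 0], [-2, 8, 4], [0, 4, 4]].
Leading principal minors: Δ₁ = 8, Δ₂ = 60, Δ₃ = 112.
All leading minors are positive, so H is positive definite: a local minimum.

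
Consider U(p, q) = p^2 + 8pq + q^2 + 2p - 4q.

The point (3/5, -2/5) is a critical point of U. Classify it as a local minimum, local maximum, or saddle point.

saddle point

The Hessian of U is constant: H = [[2, 8], [8, 2]].
det(H) = 2·2 − 8² = -60.
Since det(H) < 0, H is indefinite and the critical point is a saddle point.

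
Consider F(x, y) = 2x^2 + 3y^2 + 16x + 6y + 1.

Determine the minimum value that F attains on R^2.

-34

F(x,y) separates as P(x) + Q(y) + 1, so its minimum is min P + min Q + 1.
P'(x) = 4x + 16 vanishes at x ∈ {-4}; Q'(y) = 6y + 6 vanishes at y ∈ {-1}.
Local minima of P (where P''>0): P(-4)=-32. Local minima of Q: Q(-1)=-3.
So the global minimum of F is P(-4) + Q(-1) + 1 = -32 − 3 + 1 = -34, attained at (-4, -1).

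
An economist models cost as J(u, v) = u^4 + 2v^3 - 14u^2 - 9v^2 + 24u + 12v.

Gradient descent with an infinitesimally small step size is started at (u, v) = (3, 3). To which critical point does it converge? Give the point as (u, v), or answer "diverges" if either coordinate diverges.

(2, 2)

J is separable, so gradient descent decouples: u follows -∂J/∂u, v follows -∂J/∂v.
∂J/∂u = 4(u - 2)(u - 1)(u + 3); at u=3 this is 48, so u decreases.
∂J/∂v = 6(v - 2)(v - 1); at v=3 this is 12, so v decreases.
u converges to its nearest critical value 2 (a local min of the u-part); v converges to 2. The iterate converges to (2, 2).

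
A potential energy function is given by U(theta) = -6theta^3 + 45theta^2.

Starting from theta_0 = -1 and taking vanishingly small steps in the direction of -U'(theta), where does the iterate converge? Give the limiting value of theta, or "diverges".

U'(theta) = -18theta(theta - 5), so U'(-1) = -108.
Gradient descent moves in the -U' direction, i.e. theta is increasing.
The nearest critical point in that direction is theta = 0, where U'' = 90 > 0 (a local minimum). The iterate converges there.

0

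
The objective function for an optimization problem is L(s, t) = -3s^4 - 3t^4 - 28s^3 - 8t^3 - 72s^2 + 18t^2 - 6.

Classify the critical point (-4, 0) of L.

saddle point

The mixed partial ∂²L/∂s∂t is 0, so the Hessian at any point is diag(L_ss, L_tt) = diag(-12(3s^2 + 14s + 12), 12(-3t^2 - 4t + 3)).
At (-4, 0): H = diag(-48, 36).
The eigenvalues have opposite signs, so H is indefinite: a saddle point.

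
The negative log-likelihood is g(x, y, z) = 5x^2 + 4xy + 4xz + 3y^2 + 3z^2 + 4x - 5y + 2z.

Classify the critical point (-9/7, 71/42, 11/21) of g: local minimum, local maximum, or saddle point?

The Hessian is constant: H = [[10, 4, 4], [4, 6, 0], [4, 0, 6]].
Leading principal minors: Δ₁ = 10, Δ₂ = 44, Δ₃ = 168.
All leading minors are positive, so H is positive definite: a local minimum.

local minimum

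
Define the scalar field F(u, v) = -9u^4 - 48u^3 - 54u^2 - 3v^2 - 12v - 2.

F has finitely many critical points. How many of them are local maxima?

F separates as a function of u plus a function of v, so ∇F=0 decouples.
∂F/∂u = -36u(u + 1)(u + 3) = 0 at u ∈ {-3, -1, 0}; ∂F/∂v = -6(v + 2) = 0 at v ∈ {-2}.
The Hessian is diagonal: diag(F_uu, F_vv). Second derivatives: F_uu(-3)=-216, F_uu(-1)=72, F_uu(0)=-108; F_vv(-2)=-6.
Local maxima occur where both diagonal entries negative: (-3, -2), (0, -2). Count: 2.

2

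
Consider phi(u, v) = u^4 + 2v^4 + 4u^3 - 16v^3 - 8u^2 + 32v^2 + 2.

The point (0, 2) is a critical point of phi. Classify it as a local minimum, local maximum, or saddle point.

local maximum

The mixed partial ∂²phi/∂u∂v is 0, so the Hessian at any point is diag(phi_uu, phi_vv) = diag(4(3u^2 + 6u - 4), 8(3v^2 - 12v + 8)).
At (0, 2): H = diag(-16, -32).
Both eigenvalues are negative, so H is negative definite: a local maximum.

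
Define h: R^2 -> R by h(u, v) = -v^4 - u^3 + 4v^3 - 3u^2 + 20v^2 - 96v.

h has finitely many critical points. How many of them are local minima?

1

h separates as a function of u plus a function of v, so ∇h=0 decouples.
∂h/∂u = -3u(u + 2) = 0 at u ∈ {-2, 0}; ∂h/∂v = -4(v - 4)(v - 2)(v + 3) = 0 at v ∈ {-3, 2, 4}.
The Hessian is diagonal: diag(h_uu, h_vv). Second derivatives: h_uu(-2)=6, h_uu(0)=-6; h_vv(-3)=-140, h_vv(2)=40, h_vv(4)=-56.
Local minima occur where both diagonal entries positive: (-2, 2). Count: 1.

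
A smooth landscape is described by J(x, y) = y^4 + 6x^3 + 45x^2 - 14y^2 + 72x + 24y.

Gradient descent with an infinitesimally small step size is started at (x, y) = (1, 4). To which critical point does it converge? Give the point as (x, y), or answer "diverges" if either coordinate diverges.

(-1, 2)

J is separable, so gradient descent decouples: x follows -∂J/∂x, y follows -∂J/∂y.
∂J/∂x = 18(x + 1)(x + 4); at x=1 this is 180, so x decreases.
∂J/∂y = 4(y - 2)(y - 1)(y + 3); at y=4 this is 168, so y decreases.
x converges to its nearest critical value -1 (a local min of the x-part); y converges to 2. The iterate converges to (-1, 2).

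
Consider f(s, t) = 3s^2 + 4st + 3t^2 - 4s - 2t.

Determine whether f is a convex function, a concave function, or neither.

f is quadratic, so its Hessian is the constant matrix H = [[6, 4], [4, 6]].
det(H) = 20, tr(H) = 12.
det(H) > 0 and tr(H) > 0, so H is positive definite everywhere: convex.

convex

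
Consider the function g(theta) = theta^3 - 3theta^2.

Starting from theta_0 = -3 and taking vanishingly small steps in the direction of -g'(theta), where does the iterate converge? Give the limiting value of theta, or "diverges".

g'(theta) = 3theta(theta - 2), so g'(-3) = 45.
Gradient descent moves in the -g' direction, i.e. theta is decreasing.
There is no critical point below theta=-3, and g' keeps the same sign, so the iterate runs off to −∞.

diverges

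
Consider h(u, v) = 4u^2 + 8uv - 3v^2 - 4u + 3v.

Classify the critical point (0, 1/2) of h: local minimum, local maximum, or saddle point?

saddle point

The Hessian of h is constant: H = [[8, 8], [8, -6]].
det(H) = 8·(-6) − 8² = -112.
Since det(H) < 0, H is indefinite and the critical point is a saddle point.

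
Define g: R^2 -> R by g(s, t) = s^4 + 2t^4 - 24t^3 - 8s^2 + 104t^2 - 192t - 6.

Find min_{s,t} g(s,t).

-150

g(s,t) separates as P(s) + Q(t) − 6, so its minimum is min P + min Q − 6.
P'(s) = 4s(s - 2)(s + 2) vanishes at s ∈ {-2, 0, 2}; Q'(t) = 8(t - 4)(t - 3)(t - 2) vanishes at t ∈ {2, 3, 4}.
Local minima of P (where P''>0): P(-2)=-16, P(2)=-16. Local minima of Q: Q(2)=-128, Q(4)=-128.
So the global minimum of g is P(-2) + Q(2) − 6 = -16 − 128 − 6 = -150, attained at (-2, 2).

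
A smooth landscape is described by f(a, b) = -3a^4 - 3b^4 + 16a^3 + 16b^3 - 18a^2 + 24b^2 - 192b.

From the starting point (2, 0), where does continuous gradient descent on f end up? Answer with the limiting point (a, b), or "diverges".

(1, 2)

f is separable, so gradient descent decouples: a follows -∂f/∂a, b follows -∂f/∂b.
∂f/∂a = -12a(a - 3)(a - 1); at a=2 this is 24, so a decreases.
∂f/∂b = -12(b - 4)(b - 2)(b + 2); at b=0 this is -192, so b increases.
a converges to its nearest critical value 1 (a local min of the a-part); b converges to 2. The iterate converges to (1, 2).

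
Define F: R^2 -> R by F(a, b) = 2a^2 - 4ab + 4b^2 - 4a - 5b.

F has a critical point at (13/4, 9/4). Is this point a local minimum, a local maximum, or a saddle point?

local minimum

The Hessian of F is constant: H = [[4, -4], [-4, 8]].
det(H) = 4·8 − (-4)² = 16.
det(H) > 0 and tr(H) = 12 > 0, so H is positive definite and the point is a local minimum.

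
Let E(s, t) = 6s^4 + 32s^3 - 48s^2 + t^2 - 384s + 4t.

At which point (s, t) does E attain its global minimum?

(2, -2)

E(s,t) separates as P(s) + Q(t), so its minimum is min P + min Q.
P'(s) = 24(s - 2)(s + 2)(s + 4) vanishes at s ∈ {-4, -2, 2}; Q'(t) = 2(t + 2) vanishes at t ∈ {-2}.
Local minima of P (where P''>0): P(-4)=256, P(2)=-608. Local minima of Q: Q(-2)=-4.
So the global minimum of E is P(2) + Q(-2) = -608 − 4 = -612, attained at (2, -2).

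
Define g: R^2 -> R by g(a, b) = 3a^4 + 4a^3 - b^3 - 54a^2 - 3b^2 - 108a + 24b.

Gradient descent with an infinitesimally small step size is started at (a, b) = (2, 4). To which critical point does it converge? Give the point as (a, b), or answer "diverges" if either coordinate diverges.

g is separable, so gradient descent decouples: a follows -∂g/∂a, b follows -∂g/∂b.
∂g/∂a = 12(a - 3)(a + 1)(a + 3); at a=2 this is -180, so a increases.
∂g/∂b = -3(b - 2)(b + 4); at b=4 this is -48, so b increases.
The b-coordinate has no critical point in that direction and runs off to infinity.

diverges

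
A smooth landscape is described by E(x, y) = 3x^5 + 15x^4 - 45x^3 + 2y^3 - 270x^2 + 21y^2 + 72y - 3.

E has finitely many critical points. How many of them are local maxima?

E separates as a function of x plus a function of y, so ∇E=0 decouples.
∂E/∂x = 15x(x - 3)(x + 3)(x + 4) = 0 at x ∈ {-4, -3, 0, 3}; ∂E/∂y = 6(y + 3)(y + 4) = 0 at y ∈ {-4, -3}.
The Hessian is diagonal: diag(E_xx, E_yy). Second derivatives: E_xx(-4)=-420, E_xx(-3)=270, E_xx(0)=-540, E_xx(3)=1890; E_yy(-4)=-6, E_yy(-3)=6.
Local maxima occur where both diagonal entries negative: (-4, -4), (0, -4). Count: 2.

2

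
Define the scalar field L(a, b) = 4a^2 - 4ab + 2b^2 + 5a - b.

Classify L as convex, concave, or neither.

L is quadratic, so its Hessian is the constant matrix H = [[8, -4], [-4, 4]].
det(H) = 16, tr(H) = 12.
det(H) > 0 and tr(H) > 0, so H is positive definite everywhere: convex.

convex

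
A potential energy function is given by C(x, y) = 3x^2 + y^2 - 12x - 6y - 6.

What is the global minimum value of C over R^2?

C(x,y) separates as P(x) + Q(y) − 6, so its minimum is min P + min Q − 6.
P'(x) = 6x - 12 vanishes at x ∈ {2}; Q'(y) = 2y - 6 vanishes at y ∈ {3}.
Local minima of P (where P''>0): P(2)=-12. Local minima of Q: Q(3)=-9.
So the global minimum of C is P(2) + Q(3) − 6 = -12 − 9 − 6 = -27, attained at (2, 3).

-27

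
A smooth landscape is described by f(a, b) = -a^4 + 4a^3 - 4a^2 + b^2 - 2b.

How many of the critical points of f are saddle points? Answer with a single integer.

f separates as a function of a plus a function of b, so ∇f=0 decouples.
∂f/∂a = -4a(a - 2)(a - 1) = 0 at a ∈ {0, 1, 2}; ∂f/∂b = 2(b - 1) = 0 at b ∈ {1}.
The Hessian is diagonal: diag(f_aa, f_bb). Second derivatives: f_aa(0)=-8, f_aa(1)=4, f_aa(2)=-8; f_bb(1)=2.
Saddle points occur where the two diagonal entries have opposite signs: (0, 1), (2, 1). Count: 2.

2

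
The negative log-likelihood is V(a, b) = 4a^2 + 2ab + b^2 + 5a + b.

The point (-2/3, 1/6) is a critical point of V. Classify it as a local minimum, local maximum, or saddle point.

local minimum

The Hessian of V is constant: H = [[8, 2], [2, 2]].
det(H) = 8·2 − 2² = 12.
det(H) > 0 and tr(H) = 10 > 0, so H is positive definite and the point is a local minimum.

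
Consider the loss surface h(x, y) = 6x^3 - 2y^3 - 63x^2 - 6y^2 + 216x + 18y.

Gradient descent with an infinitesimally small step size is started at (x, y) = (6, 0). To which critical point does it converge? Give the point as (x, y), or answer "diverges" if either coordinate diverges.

h is separable, so gradient descent decouples: x follows -∂h/∂x, y follows -∂h/∂y.
∂h/∂x = 18(x - 4)(x - 3); at x=6 this is 108, so x decreases.
∂h/∂y = -6(y - 1)(y + 3); at y=0 this is 18, so y decreases.
x converges to its nearest critical value 4 (a local min of the x-part); y converges to -3. The iterate converges to (4, -3).

(4, -3)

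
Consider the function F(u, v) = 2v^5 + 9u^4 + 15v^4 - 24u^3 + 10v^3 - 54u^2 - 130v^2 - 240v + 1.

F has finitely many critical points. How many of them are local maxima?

F separates as a function of u plus a function of v, so ∇F=0 decouples.
∂F/∂u = 36u(u - 3)(u + 1) = 0 at u ∈ {-1, 0, 3}; ∂F/∂v = 10(v - 2)(v + 1)(v + 3)(v + 4) = 0 at v ∈ {-4, -3, -1, 2}.
The Hessian is diagonal: diag(F_uu, F_vv). Second derivatives: F_uu(-1)=144, F_uu(0)=-108, F_uu(3)=432; F_vv(-4)=-180, F_vv(-3)=100, F_vv(-1)=-180, F_vv(2)=900.
Local maxima occur where both diagonal entries negative: (0, -4), (0, -1). Count: 2.

2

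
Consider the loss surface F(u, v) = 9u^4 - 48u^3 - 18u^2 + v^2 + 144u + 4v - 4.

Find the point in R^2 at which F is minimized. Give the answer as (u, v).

(4, -2)

F(u,v) separates as P(u) + Q(v) − 4, so its minimum is min P + min Q − 4.
P'(u) = 36(u - 4)(u - 1)(u + 1) vanishes at u ∈ {-1, 1, 4}; Q'(v) = 2v + 4 vanishes at v ∈ {-2}.
Local minima of P (where P''>0): P(-1)=-105, P(4)=-480. Local minima of Q: Q(-2)=-4.
So the global minimum of F is P(4) + Q(-2) − 4 = -480 − 4 − 4 = -488, attained at (4, -2).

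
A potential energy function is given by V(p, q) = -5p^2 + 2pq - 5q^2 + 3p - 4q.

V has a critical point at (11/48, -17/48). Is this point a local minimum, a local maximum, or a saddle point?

The Hessian of V is constant: H = [[-10, 2], [2, -10]].
det(H) = (-10)·(-10) − 2² = 96.
det(H) > 0 and tr(H) = -20 < 0, so H is negative definite and the point is a local maximum.

local maximum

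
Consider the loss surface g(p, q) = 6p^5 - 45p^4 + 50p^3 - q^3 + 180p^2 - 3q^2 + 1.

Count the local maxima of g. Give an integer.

g separates as a function of p plus a function of q, so ∇g=0 decouples.
∂g/∂p = 30p(p - 4)(p - 3)(p + 1) = 0 at p ∈ {-1, 0, 3, 4}; ∂g/∂q = -3q(q + 2) = 0 at q ∈ {-2, 0}.
The Hessian is diagonal: diag(g_pp, g_qq). Second derivatives: g_pp(-1)=-600, g_pp(0)=360, g_pp(3)=-360, g_pp(4)=600; g_qq(-2)=6, g_qq(0)=-6.
Local maxima occur where both diagonal entries negative: (-1, 0), (3, 0). Count: 2.

2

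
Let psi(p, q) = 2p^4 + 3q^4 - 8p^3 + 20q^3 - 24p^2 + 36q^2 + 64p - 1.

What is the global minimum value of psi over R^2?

psi(p,q) separates as A(p) + B(q) − 1, so its minimum is min A + min B − 1.
A'(p) = 8(p - 4)(p - 1)(p + 2) vanishes at p ∈ {-2, 1, 4}; B'(q) = 12q(q + 2)(q + 3) vanishes at q ∈ {-3, -2, 0}.
Local minima of A (where A''>0): A(-2)=-128, A(4)=-128. Local minima of B: B(-3)=27, B(0)=0.
So the global minimum of psi is A(-2) + B(0) − 1 = -128 + 0 − 1 = -129, attained at (-2, 0).

-129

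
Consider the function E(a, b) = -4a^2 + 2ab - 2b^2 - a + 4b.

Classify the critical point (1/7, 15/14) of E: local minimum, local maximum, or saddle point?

local maximum

The Hessian of E is constant: H = [[-8, 2], [2, -4]].
det(H) = (-8)·(-4) − 2² = 28.
det(H) > 0 and tr(H) = -12 < 0, so H is negative definite and the point is a local maximum.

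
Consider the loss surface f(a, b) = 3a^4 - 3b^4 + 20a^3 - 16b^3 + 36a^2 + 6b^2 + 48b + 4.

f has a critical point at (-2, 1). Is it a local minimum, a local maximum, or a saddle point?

The mixed partial ∂²f/∂a∂b is 0, so the Hessian at any point is diag(f_aa, f_bb) = diag(12(3a^2 + 10a + 6), 12(-3b^2 - 8b + 1)).
At (-2, 1): H = diag(-24, -120).
Both eigenvalues are negative, so H is negative definite: a local maximum.

local maximum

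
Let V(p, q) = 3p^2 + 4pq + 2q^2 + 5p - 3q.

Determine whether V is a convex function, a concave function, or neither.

V is quadratic, so its Hessian is the constant matrix H = [[6, 4], [4, 4]].
det(H) = 8, tr(H) = 10.
det(H) > 0 and tr(H) > 0, so H is positive definite everywhere: convex.

convex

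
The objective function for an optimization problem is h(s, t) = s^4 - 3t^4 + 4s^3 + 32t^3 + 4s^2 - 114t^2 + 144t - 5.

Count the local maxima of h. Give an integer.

h separates as a function of s plus a function of t, so ∇h=0 decouples.
∂h/∂s = 4s(s + 1)(s + 2) = 0 at s ∈ {-2, -1, 0}; ∂h/∂t = -12(t - 4)(t - 3)(t - 1) = 0 at t ∈ {1, 3, 4}.
The Hessian is diagonal: diag(h_ss, h_tt). Second derivatives: h_ss(-2)=8, h_ss(-1)=-4, h_ss(0)=8; h_tt(1)=-72, h_tt(3)=24, h_tt(4)=-36.
Local maxima occur where both diagonal entries negative: (-1, 1), (-1, 4). Count: 2.

2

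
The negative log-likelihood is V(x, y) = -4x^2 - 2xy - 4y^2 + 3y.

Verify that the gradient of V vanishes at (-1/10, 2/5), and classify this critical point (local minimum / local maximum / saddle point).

local maximum

∇V = (-8x - 2y, -2x - 8y + 3); substituting (-1/10, 2/5) gives ∇V = (0, 0), so (-1/10, 2/5) is indeed a critical point.
The Hessian of V is constant: H = [[-8, -2], [-2, -8]].
det(H) = (-8)·(-8) − (-2)² = 60.
det(H) > 0 and tr(H) = -16 < 0, so H is negative definite and the point is a local maximum.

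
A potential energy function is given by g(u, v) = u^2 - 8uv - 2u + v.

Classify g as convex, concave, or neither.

g is quadratic, so its Hessian is the constant matrix H = [[2, -8], [-8, 0]].
det(H) = -64, tr(H) = 2.
det(H) < 0, so H is indefinite: neither convex nor concave.

neither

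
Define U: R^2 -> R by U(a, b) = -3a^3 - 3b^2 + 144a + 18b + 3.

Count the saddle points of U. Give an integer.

1

U separates as a function of a plus a function of b, so ∇U=0 decouples.
∂U/∂a = -9(a - 4)(a + 4) = 0 at a ∈ {-4, 4}; ∂U/∂b = -6(b - 3) = 0 at b ∈ {3}.
The Hessian is diagonal: diag(U_aa, U_bb). Second derivatives: U_aa(-4)=72, U_aa(4)=-72; U_bb(3)=-6.
Saddle points occur where the two diagonal entries have opposite signs: (-4, 3). Count: 1.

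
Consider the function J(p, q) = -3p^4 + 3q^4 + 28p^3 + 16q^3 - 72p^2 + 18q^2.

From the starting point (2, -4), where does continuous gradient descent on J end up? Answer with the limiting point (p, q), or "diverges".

(3, -3)

J is separable, so gradient descent decouples: p follows -∂J/∂p, q follows -∂J/∂q.
∂J/∂p = -12p(p - 4)(p - 3); at p=2 this is -48, so p increases.
∂J/∂q = 12q(q + 1)(q + 3); at q=-4 this is -144, so q increases.
p converges to its nearest critical value 3 (a local min of the p-part); q converges to -3. The iterate converges to (3, -3).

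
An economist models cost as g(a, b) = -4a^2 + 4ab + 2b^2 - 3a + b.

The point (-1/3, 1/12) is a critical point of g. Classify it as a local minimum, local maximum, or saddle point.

The Hessian of g is constant: H = [[-8, 4], [4, 4]].
det(H) = (-8)·4 − 4² = -48.
Since det(H) < 0, H is indefinite and the critical point is a saddle point.

saddle point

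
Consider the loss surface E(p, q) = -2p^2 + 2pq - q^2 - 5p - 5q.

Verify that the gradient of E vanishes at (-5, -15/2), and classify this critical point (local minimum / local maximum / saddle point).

local maximum

∇E = (-4p + 2q - 5, 2p - 2q - 5); substituting (-5, -15/2) gives ∇E = (0, 0), so (-5, -15/2) is indeed a critical point.
The Hessian of E is constant: H = [[-4, 2], [2, -2]].
det(H) = (-4)·(-2) − 2² = 4.
det(H) > 0 and tr(H) = -6 < 0, so H is negative definite and the point is a local maximum.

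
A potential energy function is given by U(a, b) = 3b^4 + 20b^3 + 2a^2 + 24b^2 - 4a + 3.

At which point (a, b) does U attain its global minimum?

(1, -4)

U(a,b) separates as P(a) + Q(b) + 3, so its minimum is min P + min Q + 3.
P'(a) = 4a - 4 vanishes at a ∈ {1}; Q'(b) = 12b(b + 1)(b + 4) vanishes at b ∈ {-4, -1, 0}.
Local minima of P (where P''>0): P(1)=-2. Local minima of Q: Q(-4)=-128, Q(0)=0.
So the global minimum of U is P(1) + Q(-4) + 3 = -2 − 128 + 3 = -127, attained at (1, -4).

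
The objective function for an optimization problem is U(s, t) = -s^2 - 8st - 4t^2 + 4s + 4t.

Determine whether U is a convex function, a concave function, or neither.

neither

U is quadratic, so its Hessian is the constant matrix H = [[-2, -8], [-8, -8]].
det(H) = -48, tr(H) = -10.
det(H) < 0, so H is indefinite: neither convex nor concave.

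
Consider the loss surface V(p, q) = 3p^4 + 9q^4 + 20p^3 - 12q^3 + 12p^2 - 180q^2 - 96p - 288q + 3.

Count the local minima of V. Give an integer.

V separates as a function of p plus a function of q, so ∇V=0 decouples.
∂V/∂p = 12(p - 1)(p + 2)(p + 4) = 0 at p ∈ {-4, -2, 1}; ∂V/∂q = 36(q - 4)(q + 1)(q + 2) = 0 at q ∈ {-2, -1, 4}.
The Hessian is diagonal: diag(V_pp, V_qq). Second derivatives: V_pp(-4)=120, V_pp(-2)=-72, V_pp(1)=180; V_qq(-2)=216, V_qq(-1)=-180, V_qq(4)=1080.
Local minima occur where both diagonal entries positive: (-4, -2), (-4, 4), (1, -2), (1, 4). Count: 4.

4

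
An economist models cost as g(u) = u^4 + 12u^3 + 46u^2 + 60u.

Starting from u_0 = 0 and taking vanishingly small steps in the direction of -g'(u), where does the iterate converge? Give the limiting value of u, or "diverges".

-1

g'(u) = 4(u + 1)(u + 3)(u + 5), so g'(0) = 60.
Gradient descent moves in the -g' direction, i.e. u is decreasing.
The nearest critical point in that direction is u = -1, where g'' = 32 > 0 (a local minimum). The iterate converges there.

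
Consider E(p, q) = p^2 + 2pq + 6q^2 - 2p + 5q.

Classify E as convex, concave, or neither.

E is quadratic, so its Hessian is the constant matrix H = [[2, 2], [2, 12]].
det(H) = 20, tr(H) = 14.
det(H) > 0 and tr(H) > 0, so H is positive definite everywhere: convex.

convex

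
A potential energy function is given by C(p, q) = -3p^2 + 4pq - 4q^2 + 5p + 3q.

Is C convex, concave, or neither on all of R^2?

concave

C is quadratic, so its Hessian is the constant matrix H = [[-6, 4], [4, -8]].
det(H) = 32, tr(H) = -14.
det(H) > 0 and tr(H) < 0, so H is negative definite everywhere: concave.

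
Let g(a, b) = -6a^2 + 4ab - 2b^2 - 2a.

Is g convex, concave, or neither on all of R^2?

concave

g is quadratic, so its Hessian is the constant matrix H = [[-12, 4], [4, -4]].
det(H) = 32, tr(H) = -16.
det(H) > 0 and tr(H) < 0, so H is negative definite everywhere: concave.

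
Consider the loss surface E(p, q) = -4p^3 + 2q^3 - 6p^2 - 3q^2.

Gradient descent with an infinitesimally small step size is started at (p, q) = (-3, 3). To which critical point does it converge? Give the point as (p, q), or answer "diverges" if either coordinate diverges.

E is separable, so gradient descent decouples: p follows -∂E/∂p, q follows -∂E/∂q.
∂E/∂p = -12p(p + 1); at p=-3 this is -72, so p increases.
∂E/∂q = 6q(q - 1); at q=3 this is 36, so q decreases.
p converges to its nearest critical value -1 (a local min of the p-part); q converges to 1. The iterate converges to (-1, 1).

(-1, 1)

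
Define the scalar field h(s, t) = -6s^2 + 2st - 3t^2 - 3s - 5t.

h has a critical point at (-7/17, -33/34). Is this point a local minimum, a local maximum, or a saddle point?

local maximum

The Hessian of h is constant: H = [[-12, 2], [2, -6]].
det(H) = (-12)·(-6) − 2² = 68.
det(H) > 0 and tr(H) = -18 < 0, so H is negative definite and the point is a local maximum.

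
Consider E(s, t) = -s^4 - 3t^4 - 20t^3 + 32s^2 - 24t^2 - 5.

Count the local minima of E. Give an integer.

1

E separates as a function of s plus a function of t, so ∇E=0 decouples.
∂E/∂s = -4s(s - 4)(s + 4) = 0 at s ∈ {-4, 0, 4}; ∂E/∂t = -12t(t + 1)(t + 4) = 0 at t ∈ {-4, -1, 0}.
The Hessian is diagonal: diag(E_ss, E_tt). Second derivatives: E_ss(-4)=-128, E_ss(0)=64, E_ss(4)=-128; E_tt(-4)=-144, E_tt(-1)=36, E_tt(0)=-48.
Local minima occur where both diagonal entries positive: (0, -1). Count: 1.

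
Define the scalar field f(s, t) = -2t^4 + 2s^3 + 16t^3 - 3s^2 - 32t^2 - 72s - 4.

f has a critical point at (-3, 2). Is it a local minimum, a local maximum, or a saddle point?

The mixed partial ∂²f/∂s∂t is 0, so the Hessian at any point is diag(f_ss, f_tt) = diag(6(2s - 1), 8(-3t^2 + 12t - 8)).
At (-3, 2): H = diag(-42, 32).
The eigenvalues have opposite signs, so H is indefinite: a saddle point.

saddle point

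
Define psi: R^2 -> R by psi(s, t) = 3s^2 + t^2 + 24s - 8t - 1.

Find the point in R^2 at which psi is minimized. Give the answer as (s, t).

psi(s,t) separates as P(s) + Q(t) − 1, so its minimum is min P + min Q − 1.
P'(s) = 6s + 24 vanishes at s ∈ {-4}; Q'(t) = 2(t - 4) vanishes at t ∈ {4}.
Local minima of P (where P''>0): P(-4)=-48. Local minima of Q: Q(4)=-16.
So the global minimum of psi is P(-4) + Q(4) − 1 = -48 − 16 − 1 = -65, attained at (-4, 4).

(-4, 4)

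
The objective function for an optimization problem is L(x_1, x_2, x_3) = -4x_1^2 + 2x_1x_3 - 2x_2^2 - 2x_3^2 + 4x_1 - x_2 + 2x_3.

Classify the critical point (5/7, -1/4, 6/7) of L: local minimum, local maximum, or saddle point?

local maximum

The Hessian is constant: H = [[-8, 0, 2], [0, -4, 0], [2, 0, -4]].
Leading principal minors: Δ₁ = -8, Δ₂ = 32, Δ₃ = -112.
The minors alternate sign starting negative (−, +, −), so H is negative definite: a local maximum.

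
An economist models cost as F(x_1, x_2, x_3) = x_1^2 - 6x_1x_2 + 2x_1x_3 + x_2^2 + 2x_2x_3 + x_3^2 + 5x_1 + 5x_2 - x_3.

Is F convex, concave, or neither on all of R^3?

F is quadratic, so its Hessian is the constant matrix H = [[2, -6, 2], [-6, 2, 2], [2, 2, 2]].
Leading principal minors: 2, -32, -128.
Neither pattern holds ⇒ H is indefinite ⇒ neither convex nor concave.

neither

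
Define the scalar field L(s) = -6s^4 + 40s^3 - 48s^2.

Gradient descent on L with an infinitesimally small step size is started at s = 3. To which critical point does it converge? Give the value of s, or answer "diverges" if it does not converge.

1

L'(s) = -24s(s - 4)(s - 1), so L'(3) = 144.
Gradient descent moves in the -L' direction, i.e. s is decreasing.
The nearest critical point in that direction is s = 1, where L'' = 72 > 0 (a local minimum). The iterate converges there.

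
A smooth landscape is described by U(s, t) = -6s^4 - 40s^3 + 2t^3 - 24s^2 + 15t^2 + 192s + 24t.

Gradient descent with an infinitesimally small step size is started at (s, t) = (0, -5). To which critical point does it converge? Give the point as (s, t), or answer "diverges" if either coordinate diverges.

U is separable, so gradient descent decouples: s follows -∂U/∂s, t follows -∂U/∂t.
∂U/∂s = -24(s - 1)(s + 2)(s + 4); at s=0 this is 192, so s decreases.
∂U/∂t = 6(t + 1)(t + 4); at t=-5 this is 24, so t decreases.
The t-coordinate has no critical point in that direction and runs off to infinity.

diverges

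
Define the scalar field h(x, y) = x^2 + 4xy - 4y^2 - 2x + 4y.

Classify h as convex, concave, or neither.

neither

h is quadratic, so its Hessian is the constant matrix H = [[2, 4], [4, -8]].
det(H) = -32, tr(H) = -6.
det(H) < 0, so H is indefinite: neither convex nor concave.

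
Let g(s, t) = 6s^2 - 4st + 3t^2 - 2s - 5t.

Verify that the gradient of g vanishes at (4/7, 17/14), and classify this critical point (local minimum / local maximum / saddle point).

local minimum

∇g = (12s - 4t - 2, -4s + 6t - 5); substituting (4/7, 17/14) gives ∇g = (0, 0), so (4/7, 17/14) is indeed a critical point.
The Hessian of g is constant: H = [[12, -4], [-4, 6]].
det(H) = 12·6 − (-4)² = 56.
det(H) > 0 and tr(H) = 18 > 0, so H is positive definite and the point is a local minimum.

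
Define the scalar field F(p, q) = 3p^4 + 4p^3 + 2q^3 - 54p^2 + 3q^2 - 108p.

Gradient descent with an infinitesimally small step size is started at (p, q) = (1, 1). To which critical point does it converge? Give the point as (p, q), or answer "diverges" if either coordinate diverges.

(3, 0)

F is separable, so gradient descent decouples: p follows -∂F/∂p, q follows -∂F/∂q.
∂F/∂p = 12(p - 3)(p + 1)(p + 3); at p=1 this is -192, so p increases.
∂F/∂q = 6q(q + 1); at q=1 this is 12, so q decreases.
p converges to its nearest critical value 3 (a local min of the p-part); q converges to 0. The iterate converges to (3, 0).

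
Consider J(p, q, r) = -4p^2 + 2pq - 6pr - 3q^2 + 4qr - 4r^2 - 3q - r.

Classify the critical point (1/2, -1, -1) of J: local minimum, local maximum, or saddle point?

local maximum

The Hessian is constant: H = [[-8, 2, -6], [2, -6, 4], [-6, 4, -8]].
Leading principal minors: Δ₁ = -8, Δ₂ = 44, Δ₃ = -104.
The minors alternate sign starting negative (−, +, −), so H is negative definite: a local maximum.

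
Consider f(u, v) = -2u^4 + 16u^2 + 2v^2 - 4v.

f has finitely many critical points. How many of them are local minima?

1

f separates as a function of u plus a function of v, so ∇f=0 decouples.
∂f/∂u = -8u(u - 2)(u + 2) = 0 at u ∈ {-2, 0, 2}; ∂f/∂v = 4(v - 1) = 0 at v ∈ {1}.
The Hessian is diagonal: diag(f_uu, f_vv). Second derivatives: f_uu(-2)=-64, f_uu(0)=32, f_uu(2)=-64; f_vv(1)=4.
Local minima occur where both diagonal entries positive: (0, 1). Count: 1.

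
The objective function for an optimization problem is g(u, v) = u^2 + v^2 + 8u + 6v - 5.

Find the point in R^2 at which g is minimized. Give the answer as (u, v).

(-4, -3)

g(u,v) separates as P(u) + Q(v) − 5, so its minimum is min P + min Q − 5.
P'(u) = 2u + 8 vanishes at u ∈ {-4}; Q'(v) = 2v + 6 vanishes at v ∈ {-3}.
Local minima of P (where P''>0): P(-4)=-16. Local minima of Q: Q(-3)=-9.
So the global minimum of g is P(-4) + Q(-3) − 5 = -16 − 9 − 5 = -30, attained at (-4, -3).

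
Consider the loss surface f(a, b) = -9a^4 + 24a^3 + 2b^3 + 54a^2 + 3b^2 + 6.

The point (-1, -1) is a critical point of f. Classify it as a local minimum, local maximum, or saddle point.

local maximum

The mixed partial ∂²f/∂a∂b is 0, so the Hessian at any point is diag(f_aa, f_bb) = diag(36(-3a^2 + 4a + 3), 6(2b + 1)).
At (-1, -1): H = diag(-144, -6).
Both eigenvalues are negative, so H is negative definite: a local maximum.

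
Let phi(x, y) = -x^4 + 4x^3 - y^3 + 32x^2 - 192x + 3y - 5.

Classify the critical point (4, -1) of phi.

The mixed partial ∂²phi/∂x∂y is 0, so the Hessian at any point is diag(phi_xx, phi_yy) = diag(4(-3x^2 + 6x + 16), -6y).
At (4, -1): H = diag(-32, 6).
The eigenvalues have opposite signs, so H is indefinite: a saddle point.

saddle point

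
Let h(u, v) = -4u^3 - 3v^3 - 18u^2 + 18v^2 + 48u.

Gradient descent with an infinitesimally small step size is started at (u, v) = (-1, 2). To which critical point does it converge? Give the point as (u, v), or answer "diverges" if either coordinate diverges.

h is separable, so gradient descent decouples: u follows -∂h/∂u, v follows -∂h/∂v.
∂h/∂u = -12(u - 1)(u + 4); at u=-1 this is 72, so u decreases.
∂h/∂v = -9v(v - 4); at v=2 this is 36, so v decreases.
u converges to its nearest critical value -4 (a local min of the u-part); v converges to 0. The iterate converges to (-4, 0).

(-4, 0)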